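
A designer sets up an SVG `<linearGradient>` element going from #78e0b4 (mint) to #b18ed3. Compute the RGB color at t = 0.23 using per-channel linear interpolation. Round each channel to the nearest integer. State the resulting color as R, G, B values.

(133, 205, 187)

#78e0b4 → (120, 224, 180); #b18ed3 → (177, 142, 211).
R = 120 + 0.23 × (177 − 120) = 120 + 0.23 × 57 = 133.11 → 133
G = 224 + 0.23 × (142 − 224) = 224 + 0.23 × -82 = 205.14 → 205
B = 180 + 0.23 × (211 − 180) = 180 + 0.23 × 31 = 187.13 → 187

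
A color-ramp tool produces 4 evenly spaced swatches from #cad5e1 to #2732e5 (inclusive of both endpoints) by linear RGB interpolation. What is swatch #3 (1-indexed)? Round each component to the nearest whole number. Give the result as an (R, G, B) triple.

(93, 104, 228)

With 4 swatches and endpoints inclusive, swatch 3 sits at t = (3 − 1)/(4 − 1) = 2/3 ≈ 0.6667.
#cad5e1 → (202, 213, 225); #2732e5 → (39, 50, 229).
R = 202 + 0.6667 × (39 − 202) = 93.328 → 93
G = 213 + 0.6667 × (50 − 213) = 104.328 → 104
B = 225 + 0.6667 × (229 − 225) = 227.667 → 228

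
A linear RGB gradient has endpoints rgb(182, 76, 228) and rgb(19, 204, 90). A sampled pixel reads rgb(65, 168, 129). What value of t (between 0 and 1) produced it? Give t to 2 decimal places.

Invert the lerp on the R channel (largest span, 163): t = (65 − 182) / (19 − 182) = -117/-163 = 0.71779.
Check on G: (168 − 76)/(204 − 76) = 0.7188 ✓

0.72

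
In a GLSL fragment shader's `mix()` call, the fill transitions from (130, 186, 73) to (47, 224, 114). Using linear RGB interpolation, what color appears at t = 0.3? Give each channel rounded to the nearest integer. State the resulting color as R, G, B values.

R = 130 + 0.3 × (47 − 130) = 130 + 0.3 × -83 = 105.1 → 105
G = 186 + 0.3 × (224 − 186) = 186 + 0.3 × 38 = 197.4 → 197
B = 73 + 0.3 × (114 − 73) = 73 + 0.3 × 41 = 85.3 → 85

(105, 197, 85)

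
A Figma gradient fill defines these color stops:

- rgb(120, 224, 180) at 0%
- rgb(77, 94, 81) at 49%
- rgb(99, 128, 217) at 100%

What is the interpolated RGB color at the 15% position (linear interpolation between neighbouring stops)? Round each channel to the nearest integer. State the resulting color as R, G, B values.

(107, 184, 150)

15% lies between the 0% and 49% stops, so the local fraction is t = (15 − 0)/(49 − 0) = 15/49 ≈ 0.3061.
R = 120 + 0.3061 × (77 − 120) = 106.838 → 107
G = 224 + 0.3061 × (94 − 224) = 184.207 → 184
B = 180 + 0.3061 × (81 − 180) = 149.696 → 150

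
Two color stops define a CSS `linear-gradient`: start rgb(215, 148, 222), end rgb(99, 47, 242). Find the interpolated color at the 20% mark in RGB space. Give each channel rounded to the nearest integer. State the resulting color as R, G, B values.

20% corresponds to t = 0.2.
R = 215 + 0.2 × (99 − 215) = 215 + 0.2 × -116 = 191.8 → 192
G = 148 + 0.2 × (47 − 148) = 148 + 0.2 × -101 = 127.8 → 128
B = 222 + 0.2 × (242 − 222) = 222 + 0.2 × 20 = 226 → 226

(192, 128, 226)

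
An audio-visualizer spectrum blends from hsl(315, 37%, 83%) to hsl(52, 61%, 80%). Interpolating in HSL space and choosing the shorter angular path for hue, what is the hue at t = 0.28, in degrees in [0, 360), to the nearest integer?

342

Hue: 52 − 315 = -263°, but |-263| > 180 so the shorter arc goes the other way: Δh = -263 + 360 = 97°.
H = 315 + 0.28 × (97) = 342.16 → 342°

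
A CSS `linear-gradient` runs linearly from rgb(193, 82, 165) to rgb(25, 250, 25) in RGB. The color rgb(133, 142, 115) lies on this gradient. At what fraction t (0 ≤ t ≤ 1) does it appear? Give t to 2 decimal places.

Invert the lerp on the R channel (largest span, 168): t = (133 − 193) / (25 − 193) = -60/-168 = 0.35714.
Check on G: (142 − 82)/(250 − 82) = 0.3571 ✓

0.36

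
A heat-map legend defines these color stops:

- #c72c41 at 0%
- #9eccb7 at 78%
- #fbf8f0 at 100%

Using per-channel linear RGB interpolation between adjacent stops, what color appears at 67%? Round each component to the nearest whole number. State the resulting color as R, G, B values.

67% lies between the 0% and 78% stops, so the local fraction is t = (67 − 0)/(78 − 0) = 67/78 ≈ 0.859.
#c72c41 → (199, 44, 65); #9eccb7 → (158, 204, 183).
R = 199 + 0.859 × (158 − 199) = 163.781 → 164
G = 44 + 0.859 × (204 − 44) = 181.44 → 181
B = 65 + 0.859 × (183 − 65) = 166.362 → 166

(164, 181, 166)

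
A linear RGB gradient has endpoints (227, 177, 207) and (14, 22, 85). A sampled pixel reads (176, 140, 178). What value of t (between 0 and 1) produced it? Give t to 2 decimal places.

0.24

Invert the lerp on the R channel (largest span, 213): t = (176 − 227) / (14 − 227) = -51/-213 = 0.23944.
Check on G: (140 − 177)/(22 − 177) = 0.2387 ✓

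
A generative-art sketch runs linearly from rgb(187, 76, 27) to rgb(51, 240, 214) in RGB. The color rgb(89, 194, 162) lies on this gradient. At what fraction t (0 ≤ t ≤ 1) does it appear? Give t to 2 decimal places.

0.72

Invert the lerp on the B channel (largest span, 187): t = (162 − 27) / (214 − 27) = 135/187 = 0.72193.
Check on R: (89 − 187)/(51 − 187) = 0.7206 ✓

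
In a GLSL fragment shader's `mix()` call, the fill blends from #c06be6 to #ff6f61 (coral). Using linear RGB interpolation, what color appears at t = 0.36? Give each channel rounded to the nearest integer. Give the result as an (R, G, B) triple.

#c06be6 → (192, 107, 230); #ff6f61 → (255, 111, 97).
R = 192 + 0.36 × (255 − 192) = 192 + 0.36 × 63 = 214.68 → 215
G = 107 + 0.36 × (111 − 107) = 107 + 0.36 × 4 = 108.44 → 108
B = 230 + 0.36 × (97 − 230) = 230 + 0.36 × -133 = 182.12 → 182
So the blended color is (215, 108, 182), about #d76cb6.

(215, 108, 182)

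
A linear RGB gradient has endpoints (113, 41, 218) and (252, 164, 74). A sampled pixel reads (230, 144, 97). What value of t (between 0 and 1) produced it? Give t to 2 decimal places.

Invert the lerp on the B channel (largest span, 144): t = (97 − 218) / (74 − 218) = -121/-144 = 0.84028.
Check on R: (230 − 113)/(252 − 113) = 0.8417 ✓

0.84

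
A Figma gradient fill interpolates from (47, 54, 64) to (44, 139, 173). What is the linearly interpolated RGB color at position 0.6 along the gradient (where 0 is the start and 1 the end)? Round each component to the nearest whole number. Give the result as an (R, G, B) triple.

(45, 105, 129)

R = 47 + 0.6 × (44 − 47) = 47 + 0.6 × -3 = 45.2 → 45
G = 54 + 0.6 × (139 − 54) = 54 + 0.6 × 85 = 105 → 105
B = 64 + 0.6 × (173 − 64) = 64 + 0.6 × 109 = 129.4 → 129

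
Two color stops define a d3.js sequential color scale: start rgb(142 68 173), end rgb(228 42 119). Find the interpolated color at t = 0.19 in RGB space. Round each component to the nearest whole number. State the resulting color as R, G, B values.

(158, 63, 163)

R = 142 + 0.19 × (228 − 142) = 142 + 0.19 × 86 = 158.34 → 158
G = 68 + 0.19 × (42 − 68) = 68 + 0.19 × -26 = 63.06 → 63
B = 173 + 0.19 × (119 − 173) = 173 + 0.19 × -54 = 162.74 → 163
So the blended color is (158, 63, 163), about #9e3fa3.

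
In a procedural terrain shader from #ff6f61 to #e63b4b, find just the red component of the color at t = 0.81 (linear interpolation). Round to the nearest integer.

235

R₁ = 255 (from #ff6f61), R₂ = 230 (from #e63b4b).
R = 255 + 0.81 × (230 − 255) = 234.75 → 235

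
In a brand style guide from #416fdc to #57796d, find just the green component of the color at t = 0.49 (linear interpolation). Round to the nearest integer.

116

G₁ = 111 (from #416fdc), G₂ = 121 (from #57796d).
G = 111 + 0.49 × (121 − 111) = 115.9 → 116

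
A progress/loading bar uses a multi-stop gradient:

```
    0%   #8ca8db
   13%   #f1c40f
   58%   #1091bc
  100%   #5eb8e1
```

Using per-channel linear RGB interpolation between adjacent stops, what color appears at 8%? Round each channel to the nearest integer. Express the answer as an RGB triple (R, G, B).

(202, 185, 93)

8% lies between the 0% and 13% stops, so the local fraction is t = (8 − 0)/(13 − 0) = 8/13 ≈ 0.6154.
#8ca8db → (140, 168, 219); #f1c40f → (241, 196, 15).
R = 140 + 0.6154 × (241 − 140) = 202.155 → 202
G = 168 + 0.6154 × (196 − 168) = 185.231 → 185
B = 219 + 0.6154 × (15 − 219) = 93.458 → 93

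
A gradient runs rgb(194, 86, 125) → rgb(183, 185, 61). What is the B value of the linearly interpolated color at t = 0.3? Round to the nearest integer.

B = 125 + 0.3 × (61 − 125) = 105.8 → 106

106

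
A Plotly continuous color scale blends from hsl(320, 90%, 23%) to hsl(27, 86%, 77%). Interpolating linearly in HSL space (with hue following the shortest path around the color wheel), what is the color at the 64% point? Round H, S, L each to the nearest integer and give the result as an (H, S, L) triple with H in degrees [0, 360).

Hue: 27 − 320 = -293°, but |-293| > 180 so the shorter arc goes the other way: Δh = -293 + 360 = 67°.
H = 320 + 0.64 × (67) = 362.88 → 363 → 363 mod 360 = 3°
S = 90 + 0.64 × (86 − 90) = 87.44 → 87%
L = 23 + 0.64 × (77 − 23) = 57.56 → 58%

(3, 87, 58)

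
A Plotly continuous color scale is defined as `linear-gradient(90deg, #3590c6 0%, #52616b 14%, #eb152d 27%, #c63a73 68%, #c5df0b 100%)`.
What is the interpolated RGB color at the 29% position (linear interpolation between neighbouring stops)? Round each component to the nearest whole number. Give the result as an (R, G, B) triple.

29% lies between the 27% and 68% stops, so the local fraction is t = (29 − 27)/(68 − 27) = 2/41 ≈ 0.0488.
#eb152d → (235, 21, 45); #c63a73 → (198, 58, 115).
R = 235 + 0.0488 × (198 − 235) = 233.194 → 233
G = 21 + 0.0488 × (58 − 21) = 22.806 → 23
B = 45 + 0.0488 × (115 − 45) = 48.416 → 48

(233, 23, 48)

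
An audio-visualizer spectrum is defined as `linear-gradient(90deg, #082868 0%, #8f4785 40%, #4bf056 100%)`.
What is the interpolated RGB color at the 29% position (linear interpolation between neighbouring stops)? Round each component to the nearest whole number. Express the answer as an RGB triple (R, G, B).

(106, 62, 125)

29% lies between the 0% and 40% stops, so the local fraction is t = (29 − 0)/(40 − 0) = 29/40 ≈ 0.725.
#082868 → (8, 40, 104); #8f4785 → (143, 71, 133).
R = 8 + 0.725 × (143 − 8) = 105.875 → 106
G = 40 + 0.725 × (71 − 40) = 62.475 → 62
B = 104 + 0.725 × (133 − 104) = 125.025 → 125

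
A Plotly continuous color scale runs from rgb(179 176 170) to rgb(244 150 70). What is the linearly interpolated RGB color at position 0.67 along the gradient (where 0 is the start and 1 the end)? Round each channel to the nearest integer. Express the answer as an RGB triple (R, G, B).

(223, 159, 103)

R = 179 + 0.67 × (244 − 179) = 179 + 0.67 × 65 = 222.55 → 223
G = 176 + 0.67 × (150 − 176) = 176 + 0.67 × -26 = 158.58 → 159
B = 170 + 0.67 × (70 − 170) = 170 + 0.67 × -100 = 103 → 103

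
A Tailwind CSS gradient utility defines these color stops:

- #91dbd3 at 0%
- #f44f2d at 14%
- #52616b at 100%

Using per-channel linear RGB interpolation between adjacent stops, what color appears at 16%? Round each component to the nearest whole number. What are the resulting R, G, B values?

16% lies between the 14% and 100% stops, so the local fraction is t = (16 − 14)/(100 − 14) = 2/86 ≈ 0.0233.
#f44f2d → (244, 79, 45); #52616b → (82, 97, 107).
R = 244 + 0.0233 × (82 − 244) = 240.225 → 240
G = 79 + 0.0233 × (97 − 79) = 79.419 → 79
B = 45 + 0.0233 × (107 − 45) = 46.445 → 46

(240, 79, 46)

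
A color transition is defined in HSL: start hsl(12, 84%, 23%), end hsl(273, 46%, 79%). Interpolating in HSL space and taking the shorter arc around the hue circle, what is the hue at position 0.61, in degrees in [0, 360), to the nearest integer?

312

Hue: 273 − 12 = 261°, but |261| > 180 so the shorter arc goes the other way: Δh = 261 − 360 = -99°.
H = 12 + 0.61 × (-99) = -48.39 → -48 → -48 mod 360 = 312°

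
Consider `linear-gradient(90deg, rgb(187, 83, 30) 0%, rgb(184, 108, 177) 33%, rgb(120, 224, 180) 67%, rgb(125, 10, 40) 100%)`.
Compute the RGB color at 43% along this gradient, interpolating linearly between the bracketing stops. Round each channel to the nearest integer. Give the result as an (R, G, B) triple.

43% lies between the 33% and 67% stops, so the local fraction is t = (43 − 33)/(67 − 33) = 10/34 ≈ 0.2941.
R = 184 + 0.2941 × (120 − 184) = 165.178 → 165
G = 108 + 0.2941 × (224 − 108) = 142.116 → 142
B = 177 + 0.2941 × (180 − 177) = 177.882 → 178

(165, 142, 178)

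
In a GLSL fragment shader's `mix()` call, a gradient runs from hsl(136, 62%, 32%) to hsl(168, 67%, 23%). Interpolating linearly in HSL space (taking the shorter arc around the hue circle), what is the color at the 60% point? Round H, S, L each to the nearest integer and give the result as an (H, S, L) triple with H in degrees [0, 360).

Hue arc: Δh = 168 − 136 = 32° (|Δh| ≤ 180, already the shorter path).
H = 136 + 0.6 × (32) = 155.2 → 155°
S = 62 + 0.6 × (67 − 62) = 65 → 65%
L = 32 + 0.6 × (23 − 32) = 26.6 → 27%

(155, 65, 27)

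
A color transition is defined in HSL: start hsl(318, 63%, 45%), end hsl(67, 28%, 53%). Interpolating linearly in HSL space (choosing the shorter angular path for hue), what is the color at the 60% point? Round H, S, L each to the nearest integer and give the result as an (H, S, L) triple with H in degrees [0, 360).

(23, 42, 50)

Hue: 67 − 318 = -251°, but |-251| > 180 so the shorter arc goes the other way: Δh = -251 + 360 = 109°.
H = 318 + 0.6 × (109) = 383.4 → 383 → 383 mod 360 = 23°
S = 63 + 0.6 × (28 − 63) = 42 → 42%
L = 45 + 0.6 × (53 − 45) = 49.8 → 50%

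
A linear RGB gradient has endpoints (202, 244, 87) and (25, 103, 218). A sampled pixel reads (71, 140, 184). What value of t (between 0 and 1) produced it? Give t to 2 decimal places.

0.74

Invert the lerp on the R channel (largest span, 177): t = (71 − 202) / (25 − 202) = -131/-177 = 0.74011.
Check on G: (140 − 244)/(103 − 244) = 0.7376 ✓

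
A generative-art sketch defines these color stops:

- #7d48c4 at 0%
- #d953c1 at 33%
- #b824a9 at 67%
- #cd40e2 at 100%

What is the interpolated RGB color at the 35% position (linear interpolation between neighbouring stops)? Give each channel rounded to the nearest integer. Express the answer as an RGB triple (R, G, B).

(215, 80, 192)

35% lies between the 33% and 67% stops, so the local fraction is t = (35 − 33)/(67 − 33) = 2/34 ≈ 0.0588.
#d953c1 → (217, 83, 193); #b824a9 → (184, 36, 169).
R = 217 + 0.0588 × (184 − 217) = 215.06 → 215
G = 83 + 0.0588 × (36 − 83) = 80.236 → 80
B = 193 + 0.0588 × (169 − 193) = 191.589 → 192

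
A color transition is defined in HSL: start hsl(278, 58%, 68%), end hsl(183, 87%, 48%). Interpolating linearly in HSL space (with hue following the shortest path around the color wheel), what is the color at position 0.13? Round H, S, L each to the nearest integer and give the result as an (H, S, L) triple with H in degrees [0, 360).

Hue arc: Δh = 183 − 278 = -95° (|Δh| ≤ 180, already the shorter path).
H = 278 + 0.13 × (-95) = 265.65 → 266°
S = 58 + 0.13 × (87 − 58) = 61.77 → 62%
L = 68 + 0.13 × (48 − 68) = 65.4 → 65%

(266, 62, 65)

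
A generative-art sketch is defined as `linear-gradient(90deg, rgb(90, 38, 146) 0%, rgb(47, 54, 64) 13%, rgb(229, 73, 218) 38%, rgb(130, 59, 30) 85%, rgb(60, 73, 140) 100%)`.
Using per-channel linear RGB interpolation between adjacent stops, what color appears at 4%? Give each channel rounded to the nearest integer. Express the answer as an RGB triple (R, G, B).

4% lies between the 0% and 13% stops, so the local fraction is t = (4 − 0)/(13 − 0) = 4/13 ≈ 0.3077.
R = 90 + 0.3077 × (47 − 90) = 76.769 → 77
G = 38 + 0.3077 × (54 − 38) = 42.923 → 43
B = 146 + 0.3077 × (64 − 146) = 120.769 → 121

(77, 43, 121)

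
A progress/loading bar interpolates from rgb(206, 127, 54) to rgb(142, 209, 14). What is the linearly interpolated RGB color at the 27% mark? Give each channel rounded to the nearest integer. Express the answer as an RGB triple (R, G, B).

27% corresponds to t = 0.27.
R = 206 + 0.27 × (142 − 206) = 206 + 0.27 × -64 = 188.72 → 189
G = 127 + 0.27 × (209 − 127) = 127 + 0.27 × 82 = 149.14 → 149
B = 54 + 0.27 × (14 − 54) = 54 + 0.27 × -40 = 43.2 → 43

(189, 149, 43)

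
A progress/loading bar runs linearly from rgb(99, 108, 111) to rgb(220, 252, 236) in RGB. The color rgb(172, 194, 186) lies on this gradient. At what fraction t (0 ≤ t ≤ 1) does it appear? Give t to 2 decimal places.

Invert the lerp on the G channel (largest span, 144): t = (194 − 108) / (252 − 108) = 86/144 = 0.59722.
Check on R: (172 − 99)/(220 − 99) = 0.6033 ✓

0.60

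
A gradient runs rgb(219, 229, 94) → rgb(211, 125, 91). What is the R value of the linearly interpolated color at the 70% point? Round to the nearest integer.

R = 219 + 0.7 × (211 − 219) = 213.4 → 213

213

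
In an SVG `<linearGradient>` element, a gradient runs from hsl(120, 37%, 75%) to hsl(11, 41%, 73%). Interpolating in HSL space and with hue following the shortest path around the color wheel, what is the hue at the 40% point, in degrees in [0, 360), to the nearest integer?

76

Hue arc: Δh = 11 − 120 = -109° (|Δh| ≤ 180, already the shorter path).
H = 120 + 0.4 × (-109) = 76.4 → 76°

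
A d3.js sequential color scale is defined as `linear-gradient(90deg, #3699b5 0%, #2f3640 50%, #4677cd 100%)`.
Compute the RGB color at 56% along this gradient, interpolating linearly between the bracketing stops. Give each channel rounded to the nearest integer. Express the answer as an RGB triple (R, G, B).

(50, 62, 81)

56% lies between the 50% and 100% stops, so the local fraction is t = (56 − 50)/(100 − 50) = 6/50 ≈ 0.12.
#2f3640 → (47, 54, 64); #4677cd → (70, 119, 205).
R = 47 + 0.12 × (70 − 47) = 49.76 → 50
G = 54 + 0.12 × (119 − 54) = 61.8 → 62
B = 64 + 0.12 × (205 − 64) = 80.92 → 81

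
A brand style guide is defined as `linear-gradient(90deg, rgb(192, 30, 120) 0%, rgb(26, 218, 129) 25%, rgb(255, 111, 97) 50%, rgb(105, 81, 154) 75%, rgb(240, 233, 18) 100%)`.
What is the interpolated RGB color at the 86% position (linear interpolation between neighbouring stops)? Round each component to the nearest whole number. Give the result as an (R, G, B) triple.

(164, 148, 94)

86% lies between the 75% and 100% stops, so the local fraction is t = (86 − 75)/(100 − 75) = 11/25 ≈ 0.44.
R = 105 + 0.44 × (240 − 105) = 164.4 → 164
G = 81 + 0.44 × (233 − 81) = 147.88 → 148
B = 154 + 0.44 × (18 − 154) = 94.16 → 94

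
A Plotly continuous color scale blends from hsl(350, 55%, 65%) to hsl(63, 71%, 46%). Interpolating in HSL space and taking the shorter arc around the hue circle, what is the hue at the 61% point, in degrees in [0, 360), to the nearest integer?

Hue: 63 − 350 = -287°, but |-287| > 180 so the shorter arc goes the other way: Δh = -287 + 360 = 73°.
H = 350 + 0.61 × (73) = 394.53 → 395 → 395 mod 360 = 35°

35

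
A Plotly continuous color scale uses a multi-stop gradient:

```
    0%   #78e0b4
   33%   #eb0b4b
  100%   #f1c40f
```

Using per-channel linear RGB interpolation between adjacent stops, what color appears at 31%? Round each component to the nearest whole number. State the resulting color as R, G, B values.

(228, 24, 81)

31% lies between the 0% and 33% stops, so the local fraction is t = (31 − 0)/(33 − 0) = 31/33 ≈ 0.9394.
#78e0b4 → (120, 224, 180); #eb0b4b → (235, 11, 75).
R = 120 + 0.9394 × (235 − 120) = 228.031 → 228
G = 224 + 0.9394 × (11 − 224) = 23.908 → 24
B = 180 + 0.9394 × (75 − 180) = 81.363 → 81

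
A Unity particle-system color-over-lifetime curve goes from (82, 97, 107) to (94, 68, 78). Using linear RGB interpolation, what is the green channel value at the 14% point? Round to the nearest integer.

G = 97 + 0.14 × (68 − 97) = 92.94 → 93

93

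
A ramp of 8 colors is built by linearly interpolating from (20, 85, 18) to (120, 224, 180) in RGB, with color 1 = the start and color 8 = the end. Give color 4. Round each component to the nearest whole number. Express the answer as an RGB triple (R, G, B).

(63, 145, 87)

With 8 swatches and endpoints inclusive, swatch 4 sits at t = (4 − 1)/(8 − 1) = 3/7 ≈ 0.4286.
R = 20 + 0.4286 × (120 − 20) = 62.86 → 63
G = 85 + 0.4286 × (224 − 85) = 144.575 → 145
B = 18 + 0.4286 × (180 − 18) = 87.433 → 87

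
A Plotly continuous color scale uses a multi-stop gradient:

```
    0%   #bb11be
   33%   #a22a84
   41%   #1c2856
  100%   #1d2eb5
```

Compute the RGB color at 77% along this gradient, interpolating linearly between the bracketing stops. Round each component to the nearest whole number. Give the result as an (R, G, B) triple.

(29, 44, 144)

77% lies between the 41% and 100% stops, so the local fraction is t = (77 − 41)/(100 − 41) = 36/59 ≈ 0.6102.
#1c2856 → (28, 40, 86); #1d2eb5 → (29, 46, 181).
R = 28 + 0.6102 × (29 − 28) = 28.61 → 29
G = 40 + 0.6102 × (46 − 40) = 43.661 → 44
B = 86 + 0.6102 × (181 − 86) = 143.969 → 144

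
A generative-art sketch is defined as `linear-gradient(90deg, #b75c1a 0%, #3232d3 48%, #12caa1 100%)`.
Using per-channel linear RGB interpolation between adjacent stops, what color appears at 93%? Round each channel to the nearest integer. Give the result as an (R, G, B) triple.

93% lies between the 48% and 100% stops, so the local fraction is t = (93 − 48)/(100 − 48) = 45/52 ≈ 0.8654.
#3232d3 → (50, 50, 211); #12caa1 → (18, 202, 161).
R = 50 + 0.8654 × (18 − 50) = 22.307 → 22
G = 50 + 0.8654 × (202 − 50) = 181.541 → 182
B = 211 + 0.8654 × (161 − 211) = 167.73 → 168

(22, 182, 168)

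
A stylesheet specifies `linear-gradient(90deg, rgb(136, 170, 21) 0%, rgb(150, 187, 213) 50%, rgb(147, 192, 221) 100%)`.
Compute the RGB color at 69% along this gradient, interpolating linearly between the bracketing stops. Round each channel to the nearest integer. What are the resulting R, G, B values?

(149, 189, 216)

69% lies between the 50% and 100% stops, so the local fraction is t = (69 − 50)/(100 − 50) = 19/50 ≈ 0.38.
R = 150 + 0.38 × (147 − 150) = 148.86 → 149
G = 187 + 0.38 × (192 − 187) = 188.9 → 189
B = 213 + 0.38 × (221 − 213) = 216.04 → 216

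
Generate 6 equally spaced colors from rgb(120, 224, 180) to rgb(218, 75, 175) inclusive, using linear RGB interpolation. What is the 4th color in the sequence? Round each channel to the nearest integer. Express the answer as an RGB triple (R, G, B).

With 6 swatches and endpoints inclusive, swatch 4 sits at t = (4 − 1)/(6 − 1) = 3/5 ≈ 0.6.
R = 120 + 0.6 × (218 − 120) = 178.8 → 179
G = 224 + 0.6 × (75 − 224) = 134.6 → 135
B = 180 + 0.6 × (175 − 180) = 177 → 177

(179, 135, 177)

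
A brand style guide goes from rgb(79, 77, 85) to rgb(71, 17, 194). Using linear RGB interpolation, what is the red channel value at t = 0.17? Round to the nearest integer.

R = 79 + 0.17 × (71 − 79) = 77.64 → 78

78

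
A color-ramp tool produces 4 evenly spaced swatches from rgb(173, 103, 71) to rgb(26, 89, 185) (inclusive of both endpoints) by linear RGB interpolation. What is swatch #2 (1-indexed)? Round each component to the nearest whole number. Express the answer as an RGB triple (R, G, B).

With 4 swatches and endpoints inclusive, swatch 2 sits at t = (2 − 1)/(4 − 1) = 1/3 ≈ 0.3333.
R = 173 + 0.3333 × (26 − 173) = 124.005 → 124
G = 103 + 0.3333 × (89 − 103) = 98.334 → 98
B = 71 + 0.3333 × (185 − 71) = 108.996 → 109

(124, 98, 109)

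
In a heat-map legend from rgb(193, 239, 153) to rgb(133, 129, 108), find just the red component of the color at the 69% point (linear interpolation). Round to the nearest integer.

152

R = 193 + 0.69 × (133 − 193) = 151.6 → 152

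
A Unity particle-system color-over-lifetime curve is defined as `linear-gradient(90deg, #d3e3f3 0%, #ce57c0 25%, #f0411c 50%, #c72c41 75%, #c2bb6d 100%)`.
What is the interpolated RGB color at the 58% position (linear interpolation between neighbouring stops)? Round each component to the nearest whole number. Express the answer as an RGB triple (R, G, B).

(227, 58, 40)

58% lies between the 50% and 75% stops, so the local fraction is t = (58 − 50)/(75 − 50) = 8/25 ≈ 0.32.
#f0411c → (240, 65, 28); #c72c41 → (199, 44, 65).
R = 240 + 0.32 × (199 − 240) = 226.88 → 227
G = 65 + 0.32 × (44 − 65) = 58.28 → 58
B = 28 + 0.32 × (65 − 28) = 39.84 → 40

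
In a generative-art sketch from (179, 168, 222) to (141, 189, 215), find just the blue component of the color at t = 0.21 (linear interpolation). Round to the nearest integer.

221

B = 222 + 0.21 × (215 − 222) = 220.53 → 221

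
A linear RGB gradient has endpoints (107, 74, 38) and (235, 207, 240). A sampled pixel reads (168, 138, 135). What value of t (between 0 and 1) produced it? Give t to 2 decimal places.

Invert the lerp on the B channel (largest span, 202): t = (135 − 38) / (240 − 38) = 97/202 = 0.4802.
Check on R: (168 − 107)/(235 − 107) = 0.4766 ✓

0.48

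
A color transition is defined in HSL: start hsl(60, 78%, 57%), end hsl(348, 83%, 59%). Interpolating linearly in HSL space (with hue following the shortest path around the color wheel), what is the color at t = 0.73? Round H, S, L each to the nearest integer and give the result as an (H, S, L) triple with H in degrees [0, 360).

Hue: 348 − 60 = 288°, but |288| > 180 so the shorter arc goes the other way: Δh = 288 − 360 = -72°.
H = 60 + 0.73 × (-72) = 7.44 → 7°
S = 78 + 0.73 × (83 − 78) = 81.65 → 82%
L = 57 + 0.73 × (59 − 57) = 58.46 → 58%

(7, 82, 58)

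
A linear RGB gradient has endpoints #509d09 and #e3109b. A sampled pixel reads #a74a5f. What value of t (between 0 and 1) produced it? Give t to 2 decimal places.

0.59

Invert the lerp on the R channel (largest span, 147): t = (167 − 80) / (227 − 80) = 87/147 = 0.59184.
Check on G: (74 − 157)/(16 − 157) = 0.5887 ✓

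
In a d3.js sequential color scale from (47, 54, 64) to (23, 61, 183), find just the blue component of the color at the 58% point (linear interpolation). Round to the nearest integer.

133

B = 64 + 0.58 × (183 − 64) = 133.02 → 133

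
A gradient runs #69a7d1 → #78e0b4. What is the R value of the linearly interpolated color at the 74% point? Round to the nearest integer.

116

R₁ = 105 (from #69a7d1), R₂ = 120 (from #78e0b4).
R = 105 + 0.74 × (120 − 105) = 116.1 → 116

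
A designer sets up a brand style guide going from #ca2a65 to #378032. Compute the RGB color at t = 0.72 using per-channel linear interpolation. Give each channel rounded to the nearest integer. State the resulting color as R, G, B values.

#ca2a65 → (202, 42, 101); #378032 → (55, 128, 50).
R = 202 + 0.72 × (55 − 202) = 202 + 0.72 × -147 = 96.16 → 96
G = 42 + 0.72 × (128 − 42) = 42 + 0.72 × 86 = 103.92 → 104
B = 101 + 0.72 × (50 − 101) = 101 + 0.72 × -51 = 64.28 → 64

(96, 104, 64)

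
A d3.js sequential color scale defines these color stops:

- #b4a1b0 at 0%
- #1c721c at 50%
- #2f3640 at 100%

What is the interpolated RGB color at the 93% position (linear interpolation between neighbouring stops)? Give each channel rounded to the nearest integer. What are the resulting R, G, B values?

(44, 62, 59)

93% lies between the 50% and 100% stops, so the local fraction is t = (93 − 50)/(100 − 50) = 43/50 ≈ 0.86.
#1c721c → (28, 114, 28); #2f3640 → (47, 54, 64).
R = 28 + 0.86 × (47 − 28) = 44.34 → 44
G = 114 + 0.86 × (54 − 114) = 62.4 → 62
B = 28 + 0.86 × (64 − 28) = 58.96 → 59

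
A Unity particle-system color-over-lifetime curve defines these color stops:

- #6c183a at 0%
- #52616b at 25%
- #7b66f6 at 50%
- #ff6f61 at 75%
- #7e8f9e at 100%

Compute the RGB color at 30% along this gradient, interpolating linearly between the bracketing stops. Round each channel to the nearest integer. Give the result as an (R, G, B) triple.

30% lies between the 25% and 50% stops, so the local fraction is t = (30 − 25)/(50 − 25) = 5/25 ≈ 0.2.
#52616b → (82, 97, 107); #7b66f6 → (123, 102, 246).
R = 82 + 0.2 × (123 − 82) = 90.2 → 90
G = 97 + 0.2 × (102 − 97) = 98 → 98
B = 107 + 0.2 × (246 − 107) = 134.8 → 135

(90, 98, 135)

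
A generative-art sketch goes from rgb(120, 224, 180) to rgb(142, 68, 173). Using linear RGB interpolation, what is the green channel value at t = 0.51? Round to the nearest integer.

G = 224 + 0.51 × (68 − 224) = 144.44 → 144

144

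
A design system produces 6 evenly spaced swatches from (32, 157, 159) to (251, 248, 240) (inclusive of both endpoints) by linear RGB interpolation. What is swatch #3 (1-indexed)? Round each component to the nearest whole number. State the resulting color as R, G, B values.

With 6 swatches and endpoints inclusive, swatch 3 sits at t = (3 − 1)/(6 − 1) = 2/5 ≈ 0.4.
R = 32 + 0.4 × (251 − 32) = 119.6 → 120
G = 157 + 0.4 × (248 − 157) = 193.4 → 193
B = 159 + 0.4 × (240 − 159) = 191.4 → 191

(120, 193, 191)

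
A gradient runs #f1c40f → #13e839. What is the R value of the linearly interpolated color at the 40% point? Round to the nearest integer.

152

R₁ = 241 (from #f1c40f), R₂ = 19 (from #13e839).
R = 241 + 0.4 × (19 − 241) = 152.2 → 152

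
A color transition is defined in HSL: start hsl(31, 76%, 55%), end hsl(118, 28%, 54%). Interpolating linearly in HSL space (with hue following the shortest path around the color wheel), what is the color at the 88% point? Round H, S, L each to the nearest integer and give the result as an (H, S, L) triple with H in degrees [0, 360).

Hue arc: Δh = 118 − 31 = 87° (|Δh| ≤ 180, already the shorter path).
H = 31 + 0.88 × (87) = 107.56 → 108°
S = 76 + 0.88 × (28 − 76) = 33.76 → 34%
L = 55 + 0.88 × (54 − 55) = 54.12 → 54%

(108, 34, 54)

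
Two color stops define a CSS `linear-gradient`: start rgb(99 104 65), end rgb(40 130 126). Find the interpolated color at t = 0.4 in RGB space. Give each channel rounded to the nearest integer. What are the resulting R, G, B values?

(75, 114, 89)

R = 99 + 0.4 × (40 − 99) = 99 + 0.4 × -59 = 75.4 → 75
G = 104 + 0.4 × (130 − 104) = 104 + 0.4 × 26 = 114.4 → 114
B = 65 + 0.4 × (126 − 65) = 65 + 0.4 × 61 = 89.4 → 89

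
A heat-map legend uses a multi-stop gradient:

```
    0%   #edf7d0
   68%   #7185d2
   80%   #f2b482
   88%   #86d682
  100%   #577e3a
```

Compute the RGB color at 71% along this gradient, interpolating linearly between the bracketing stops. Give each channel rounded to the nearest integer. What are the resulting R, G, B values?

(145, 145, 190)

71% lies between the 68% and 80% stops, so the local fraction is t = (71 − 68)/(80 − 68) = 3/12 ≈ 0.25.
#7185d2 → (113, 133, 210); #f2b482 → (242, 180, 130).
R = 113 + 0.25 × (242 − 113) = 145.25 → 145
G = 133 + 0.25 × (180 − 133) = 144.75 → 145
B = 210 + 0.25 × (130 − 210) = 190 → 190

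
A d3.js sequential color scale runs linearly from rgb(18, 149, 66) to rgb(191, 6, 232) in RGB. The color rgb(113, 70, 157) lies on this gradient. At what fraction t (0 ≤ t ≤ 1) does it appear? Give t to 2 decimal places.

0.55

Invert the lerp on the R channel (largest span, 173): t = (113 − 18) / (191 − 18) = 95/173 = 0.54913.
Check on G: (70 − 149)/(6 − 149) = 0.5524 ✓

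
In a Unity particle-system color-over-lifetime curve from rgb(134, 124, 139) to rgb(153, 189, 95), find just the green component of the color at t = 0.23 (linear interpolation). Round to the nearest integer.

G = 124 + 0.23 × (189 − 124) = 138.95 → 139

139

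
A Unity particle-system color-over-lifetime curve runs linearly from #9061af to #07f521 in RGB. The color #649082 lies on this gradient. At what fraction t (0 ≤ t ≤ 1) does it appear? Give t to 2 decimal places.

0.32

Invert the lerp on the G channel (largest span, 148): t = (144 − 97) / (245 − 97) = 47/148 = 0.31757.
Check on R: (100 − 144)/(7 − 144) = 0.3212 ✓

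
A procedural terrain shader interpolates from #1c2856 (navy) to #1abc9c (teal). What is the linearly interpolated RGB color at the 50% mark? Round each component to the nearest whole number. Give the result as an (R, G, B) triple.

#1c2856 → (28, 40, 86); #1abc9c → (26, 188, 156).
50% corresponds to t = 0.5.
R = 28 + 0.5 × (26 − 28) = 28 + 0.5 × -2 = 27 → 27
G = 40 + 0.5 × (188 − 40) = 40 + 0.5 × 148 = 114 → 114
B = 86 + 0.5 × (156 − 86) = 86 + 0.5 × 70 = 121 → 121

(27, 114, 121)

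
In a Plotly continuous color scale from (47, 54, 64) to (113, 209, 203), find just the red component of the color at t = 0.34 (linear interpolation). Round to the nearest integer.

69

R = 47 + 0.34 × (113 − 47) = 69.44 → 69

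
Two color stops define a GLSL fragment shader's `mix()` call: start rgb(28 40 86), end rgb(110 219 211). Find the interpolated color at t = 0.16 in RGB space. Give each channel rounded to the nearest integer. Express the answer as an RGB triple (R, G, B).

(41, 69, 106)

R = 28 + 0.16 × (110 − 28) = 28 + 0.16 × 82 = 41.12 → 41
G = 40 + 0.16 × (219 − 40) = 40 + 0.16 × 179 = 68.64 → 69
B = 86 + 0.16 × (211 − 86) = 86 + 0.16 × 125 = 106 → 106
So the blended color is (41, 69, 106), about #29456a.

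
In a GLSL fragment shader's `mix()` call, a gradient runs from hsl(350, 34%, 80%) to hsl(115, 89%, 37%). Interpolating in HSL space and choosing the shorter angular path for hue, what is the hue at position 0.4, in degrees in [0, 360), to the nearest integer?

Hue: 115 − 350 = -235°, but |-235| > 180 so the shorter arc goes the other way: Δh = -235 + 360 = 125°.
H = 350 + 0.4 × (125) = 400 → 400 → 400 mod 360 = 40°

40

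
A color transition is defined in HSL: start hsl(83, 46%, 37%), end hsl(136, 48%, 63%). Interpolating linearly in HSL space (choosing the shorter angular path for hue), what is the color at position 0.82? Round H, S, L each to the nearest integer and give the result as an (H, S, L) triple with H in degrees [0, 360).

Hue arc: Δh = 136 − 83 = 53° (|Δh| ≤ 180, already the shorter path).
H = 83 + 0.82 × (53) = 126.46 → 126°
S = 46 + 0.82 × (48 − 46) = 47.64 → 48%
L = 37 + 0.82 × (63 − 37) = 58.32 → 58%

(126, 48, 58)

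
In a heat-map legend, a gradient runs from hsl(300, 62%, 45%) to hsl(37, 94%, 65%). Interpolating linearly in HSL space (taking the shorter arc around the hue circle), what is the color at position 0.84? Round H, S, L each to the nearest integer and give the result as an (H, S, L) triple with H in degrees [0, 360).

Hue: 37 − 300 = -263°, but |-263| > 180 so the shorter arc goes the other way: Δh = -263 + 360 = 97°.
H = 300 + 0.84 × (97) = 381.48 → 381 → 381 mod 360 = 21°
S = 62 + 0.84 × (94 − 62) = 88.88 → 89%
L = 45 + 0.84 × (65 − 45) = 61.8 → 62%

(21, 89, 62)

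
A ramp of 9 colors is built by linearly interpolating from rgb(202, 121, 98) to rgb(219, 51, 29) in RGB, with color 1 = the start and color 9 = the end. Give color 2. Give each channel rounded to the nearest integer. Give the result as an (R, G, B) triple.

(204, 112, 89)

With 9 swatches and endpoints inclusive, swatch 2 sits at t = (2 − 1)/(9 − 1) = 1/8 ≈ 0.125.
R = 202 + 0.125 × (219 − 202) = 204.125 → 204
G = 121 + 0.125 × (51 − 121) = 112.25 → 112
B = 98 + 0.125 × (29 − 98) = 89.375 → 89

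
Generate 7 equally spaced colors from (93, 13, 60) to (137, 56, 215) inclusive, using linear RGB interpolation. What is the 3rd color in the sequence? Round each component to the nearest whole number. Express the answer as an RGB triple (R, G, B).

With 7 swatches and endpoints inclusive, swatch 3 sits at t = (3 − 1)/(7 − 1) = 2/6 ≈ 0.3333.
R = 93 + 0.3333 × (137 − 93) = 107.665 → 108
G = 13 + 0.3333 × (56 − 13) = 27.332 → 27
B = 60 + 0.3333 × (215 − 60) = 111.661 → 112

(108, 27, 112)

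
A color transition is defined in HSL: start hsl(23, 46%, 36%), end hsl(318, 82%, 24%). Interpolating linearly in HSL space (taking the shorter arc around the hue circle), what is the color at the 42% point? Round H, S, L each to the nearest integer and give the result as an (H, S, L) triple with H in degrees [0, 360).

(356, 61, 31)

Hue: 318 − 23 = 295°, but |295| > 180 so the shorter arc goes the other way: Δh = 295 − 360 = -65°.
H = 23 + 0.42 × (-65) = -4.3 → -4 → -4 mod 360 = 356°
S = 46 + 0.42 × (82 − 46) = 61.12 → 61%
L = 36 + 0.42 × (24 − 36) = 30.96 → 31%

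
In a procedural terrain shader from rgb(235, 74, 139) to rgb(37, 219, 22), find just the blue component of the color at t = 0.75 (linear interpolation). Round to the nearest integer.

B = 139 + 0.75 × (22 − 139) = 51.25 → 51

51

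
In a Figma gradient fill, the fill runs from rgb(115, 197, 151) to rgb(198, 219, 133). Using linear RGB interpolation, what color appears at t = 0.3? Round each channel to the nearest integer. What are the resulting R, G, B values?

R = 115 + 0.3 × (198 − 115) = 115 + 0.3 × 83 = 139.9 → 140
G = 197 + 0.3 × (219 − 197) = 197 + 0.3 × 22 = 203.6 → 204
B = 151 + 0.3 × (133 − 151) = 151 + 0.3 × -18 = 145.6 → 146

(140, 204, 146)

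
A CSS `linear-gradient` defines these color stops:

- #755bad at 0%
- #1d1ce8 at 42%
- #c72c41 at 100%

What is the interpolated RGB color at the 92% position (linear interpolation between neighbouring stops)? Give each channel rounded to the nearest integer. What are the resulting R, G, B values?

92% lies between the 42% and 100% stops, so the local fraction is t = (92 − 42)/(100 − 42) = 50/58 ≈ 0.8621.
#1d1ce8 → (29, 28, 232); #c72c41 → (199, 44, 65).
R = 29 + 0.8621 × (199 − 29) = 175.557 → 176
G = 28 + 0.8621 × (44 − 28) = 41.794 → 42
B = 232 + 0.8621 × (65 − 232) = 88.029 → 88

(176, 42, 88)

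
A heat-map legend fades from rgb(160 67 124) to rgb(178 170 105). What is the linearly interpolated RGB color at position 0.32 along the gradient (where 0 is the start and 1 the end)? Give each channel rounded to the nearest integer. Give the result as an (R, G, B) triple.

R = 160 + 0.32 × (178 − 160) = 160 + 0.32 × 18 = 165.76 → 166
G = 67 + 0.32 × (170 − 67) = 67 + 0.32 × 103 = 99.96 → 100
B = 124 + 0.32 × (105 − 124) = 124 + 0.32 × -19 = 117.92 → 118

(166, 100, 118)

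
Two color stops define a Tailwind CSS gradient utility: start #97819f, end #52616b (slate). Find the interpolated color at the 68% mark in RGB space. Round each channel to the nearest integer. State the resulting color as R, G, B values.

#97819f → (151, 129, 159); #52616b → (82, 97, 107).
68% corresponds to t = 0.68.
R = 151 + 0.68 × (82 − 151) = 151 + 0.68 × -69 = 104.08 → 104
G = 129 + 0.68 × (97 − 129) = 129 + 0.68 × -32 = 107.24 → 107
B = 159 + 0.68 × (107 − 159) = 159 + 0.68 × -52 = 123.64 → 124
So the blended color is (104, 107, 124), about #686b7c.

(104, 107, 124)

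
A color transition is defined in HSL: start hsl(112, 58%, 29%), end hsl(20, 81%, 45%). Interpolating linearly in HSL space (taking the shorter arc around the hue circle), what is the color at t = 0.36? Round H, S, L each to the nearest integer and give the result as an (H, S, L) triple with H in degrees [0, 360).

(79, 66, 35)

Hue arc: Δh = 20 − 112 = -92° (|Δh| ≤ 180, already the shorter path).
H = 112 + 0.36 × (-92) = 78.88 → 79°
S = 58 + 0.36 × (81 − 58) = 66.28 → 66%
L = 29 + 0.36 × (45 − 29) = 34.76 → 35%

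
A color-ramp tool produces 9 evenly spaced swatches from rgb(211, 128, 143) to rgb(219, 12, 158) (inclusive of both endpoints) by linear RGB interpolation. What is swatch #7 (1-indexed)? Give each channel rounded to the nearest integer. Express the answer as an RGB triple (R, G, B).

(217, 41, 154)

With 9 swatches and endpoints inclusive, swatch 7 sits at t = (7 − 1)/(9 − 1) = 6/8 ≈ 0.75.
R = 211 + 0.75 × (219 − 211) = 217 → 217
G = 128 + 0.75 × (12 − 128) = 41 → 41
B = 143 + 0.75 × (158 − 143) = 154.25 → 154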